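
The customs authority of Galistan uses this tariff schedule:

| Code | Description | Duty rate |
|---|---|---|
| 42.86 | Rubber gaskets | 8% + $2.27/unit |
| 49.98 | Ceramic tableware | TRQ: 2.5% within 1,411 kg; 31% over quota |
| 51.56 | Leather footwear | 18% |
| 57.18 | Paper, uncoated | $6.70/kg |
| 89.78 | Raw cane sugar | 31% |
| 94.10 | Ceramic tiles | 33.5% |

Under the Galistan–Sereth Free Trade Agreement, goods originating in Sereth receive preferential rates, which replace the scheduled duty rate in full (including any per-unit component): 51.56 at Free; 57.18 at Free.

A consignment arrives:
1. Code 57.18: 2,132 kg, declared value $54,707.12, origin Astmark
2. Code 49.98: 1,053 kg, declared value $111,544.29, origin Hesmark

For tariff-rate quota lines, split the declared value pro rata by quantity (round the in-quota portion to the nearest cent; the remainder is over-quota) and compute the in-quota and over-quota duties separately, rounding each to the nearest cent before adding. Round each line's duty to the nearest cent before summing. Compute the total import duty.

Line 1 (57.18, Astmark, 2,132 kg, $54,707.12):
Base rate for 57.18 is $6.70/kg.
57.18 has an FTA preferential rate, but origin Astmark is not Sereth; base rate stands.
Duty = 2,132 × $6.70 = $14,284.40.
Line 2 (49.98, Hesmark, 1,053 kg, $111,544.29):
Code 49.98 is under a tariff-rate quota (threshold 1,411 kg). Quantity 1,053 kg is within the quota, so the in-quota rate 2.5% applies to the full value.
Duty = $111,544.29 × 2.5% = $2,788.61.
Total = $14,284.40 + $2,788.61 = $17,073.01.

$17,073.01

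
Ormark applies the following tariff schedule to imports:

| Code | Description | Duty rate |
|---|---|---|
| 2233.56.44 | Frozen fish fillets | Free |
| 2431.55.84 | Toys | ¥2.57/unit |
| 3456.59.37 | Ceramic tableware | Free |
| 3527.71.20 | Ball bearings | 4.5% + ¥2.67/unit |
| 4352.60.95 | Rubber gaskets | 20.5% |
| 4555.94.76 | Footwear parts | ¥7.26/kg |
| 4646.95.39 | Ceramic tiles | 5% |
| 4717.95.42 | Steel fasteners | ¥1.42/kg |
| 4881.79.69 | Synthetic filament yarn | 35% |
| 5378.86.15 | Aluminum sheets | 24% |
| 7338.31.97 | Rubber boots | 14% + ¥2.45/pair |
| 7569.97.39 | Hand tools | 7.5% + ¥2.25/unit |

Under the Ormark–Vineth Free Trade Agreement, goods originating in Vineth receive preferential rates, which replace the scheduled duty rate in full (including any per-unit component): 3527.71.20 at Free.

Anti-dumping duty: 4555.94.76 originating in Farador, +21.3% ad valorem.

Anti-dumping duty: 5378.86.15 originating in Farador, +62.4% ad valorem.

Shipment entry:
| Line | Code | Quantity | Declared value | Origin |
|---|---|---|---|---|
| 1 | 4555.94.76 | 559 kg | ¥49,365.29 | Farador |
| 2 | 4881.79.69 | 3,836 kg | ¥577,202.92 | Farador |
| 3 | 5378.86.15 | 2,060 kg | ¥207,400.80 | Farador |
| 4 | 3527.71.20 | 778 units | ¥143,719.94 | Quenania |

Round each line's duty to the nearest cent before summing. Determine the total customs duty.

¥404,333.12

Line 1 (4555.94.76, Farador, 559 kg, ¥49,365.29):
Base rate for 4555.94.76 is ¥7.26/kg.
Additional duty on 4555.94.76 from Farador: +21.3% ad valorem. Applied ad valorem rate = 21.3%.
Duty = ¥49,365.29 × 21.3% + 559 × ¥7.26 = ¥14,573.15.
Line 2 (4881.79.69, Farador, 3,836 kg, ¥577,202.92):
Base rate for 4881.79.69 is 35%.
Duty = ¥577,202.92 × 35% = ¥202,021.02.
Line 3 (5378.86.15, Farador, 2,060 kg, ¥207,400.80):
Base rate for 5378.86.15 is 24%.
Additional duty on 5378.86.15 from Farador: +62.4%. Applied ad valorem rate: 24% + 62.4% = 86.4%.
Duty = ¥207,400.80 × 86.4% = ¥179,194.29.
Line 4 (3527.71.20, Quenania, 778 units, ¥143,719.94):
Base rate for 3527.71.20 is 4.5% + ¥2.67/unit.
3527.71.20 has an FTA preferential rate, but origin Quenania is not Vineth; base rate stands.
Duty = ¥143,719.94 × 4.5% + 778 × ¥2.67 = ¥8,544.66.
Total = ¥14,573.15 + ¥202,021.02 + ¥179,194.29 + ¥8,544.66 = ¥404,333.12.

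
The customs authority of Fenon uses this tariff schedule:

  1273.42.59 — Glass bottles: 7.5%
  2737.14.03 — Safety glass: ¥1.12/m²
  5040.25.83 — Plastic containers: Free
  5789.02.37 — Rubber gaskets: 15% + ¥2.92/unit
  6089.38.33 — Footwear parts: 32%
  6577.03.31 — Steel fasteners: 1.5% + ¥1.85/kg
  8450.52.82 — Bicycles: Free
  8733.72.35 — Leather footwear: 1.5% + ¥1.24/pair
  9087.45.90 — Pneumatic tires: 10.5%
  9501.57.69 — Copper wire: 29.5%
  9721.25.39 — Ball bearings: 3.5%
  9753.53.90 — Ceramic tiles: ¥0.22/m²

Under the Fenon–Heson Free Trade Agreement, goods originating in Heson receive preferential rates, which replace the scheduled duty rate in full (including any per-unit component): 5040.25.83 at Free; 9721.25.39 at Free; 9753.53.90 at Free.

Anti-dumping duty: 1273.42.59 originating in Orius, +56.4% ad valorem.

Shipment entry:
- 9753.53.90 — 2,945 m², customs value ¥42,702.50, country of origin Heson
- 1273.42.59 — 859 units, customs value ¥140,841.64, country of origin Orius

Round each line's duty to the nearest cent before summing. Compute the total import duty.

¥89,997.81

Line 1 (9753.53.90, Heson, 2,945 m², ¥42,702.50):
Base rate for 9753.53.90 is ¥0.22/m².
Origin Heson qualifies under the Fenon–Heson agreement and 9753.53.90 is covered: preferential rate Free applies instead.
Duty = ¥42,702.50 × 0% = ¥0.00.
Line 2 (1273.42.59, Orius, 859 units, ¥140,841.64):
Base rate for 1273.42.59 is 7.5%.
Additional duty on 1273.42.59 from Orius: +56.4%. Applied ad valorem rate: 7.5% + 56.4% = 63.9%.
Duty = ¥140,841.64 × 63.9% = ¥89,997.81.
Total = ¥0.00 + ¥89,997.81 = ¥89,997.81.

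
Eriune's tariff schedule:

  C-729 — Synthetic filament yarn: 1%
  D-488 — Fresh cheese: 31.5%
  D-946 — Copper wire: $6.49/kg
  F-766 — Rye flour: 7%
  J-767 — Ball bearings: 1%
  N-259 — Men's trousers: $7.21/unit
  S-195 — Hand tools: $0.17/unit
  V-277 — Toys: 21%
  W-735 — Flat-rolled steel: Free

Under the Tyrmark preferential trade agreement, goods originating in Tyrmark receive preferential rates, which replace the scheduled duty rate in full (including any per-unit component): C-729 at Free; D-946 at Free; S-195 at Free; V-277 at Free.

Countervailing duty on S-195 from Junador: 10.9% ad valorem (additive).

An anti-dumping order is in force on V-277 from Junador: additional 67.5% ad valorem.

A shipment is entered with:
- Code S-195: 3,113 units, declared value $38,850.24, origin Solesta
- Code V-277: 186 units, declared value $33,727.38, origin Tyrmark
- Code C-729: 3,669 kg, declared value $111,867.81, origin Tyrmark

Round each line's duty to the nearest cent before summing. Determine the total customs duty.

Line 1 (S-195, Solesta, 3,113 units, $38,850.24):
Base rate for S-195 is $0.17/unit.
S-195 has an FTA preferential rate, but origin Solesta is not Tyrmark; base rate stands.
The additional-duty order on S-195 targets Junador, not Solesta; it does not apply.
Duty = 3,113 × $0.17 = $529.21.
Line 2 (V-277, Tyrmark, 186 units, $33,727.38):
Base rate for V-277 is 21%.
Origin Tyrmark qualifies under the Eriune–Tyrmark agreement and V-277 is covered: preferential rate Free applies instead.
The additional-duty order on V-277 targets Junador, not Tyrmark; it does not apply.
Duty = $33,727.38 × 0% = $0.00.
Line 3 (C-729, Tyrmark, 3,669 kg, $111,867.81):
Base rate for C-729 is 1%.
Origin Tyrmark qualifies under the Eriune–Tyrmark agreement and C-729 is covered: preferential rate Free applies instead.
Duty = $111,867.81 × 0% = $0.00.
Total = $529.21 + $0.00 + $0.00 = $529.21.

$529.21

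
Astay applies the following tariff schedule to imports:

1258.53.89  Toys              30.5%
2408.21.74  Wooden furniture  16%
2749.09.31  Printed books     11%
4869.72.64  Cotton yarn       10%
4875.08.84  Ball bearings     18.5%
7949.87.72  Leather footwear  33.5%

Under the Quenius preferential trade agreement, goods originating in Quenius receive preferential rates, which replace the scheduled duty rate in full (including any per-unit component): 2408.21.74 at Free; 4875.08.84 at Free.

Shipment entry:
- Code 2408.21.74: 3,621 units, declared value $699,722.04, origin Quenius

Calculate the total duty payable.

Line 1 (2408.21.74, Quenius, 3,621 units, $699,722.04):
Base rate for 2408.21.74 is 16%.
Origin Quenius qualifies under the Astay–Quenius agreement and 2408.21.74 is covered: preferential rate Free applies instead.
Duty = $699,722.04 × 0% = $0.00.

$0.00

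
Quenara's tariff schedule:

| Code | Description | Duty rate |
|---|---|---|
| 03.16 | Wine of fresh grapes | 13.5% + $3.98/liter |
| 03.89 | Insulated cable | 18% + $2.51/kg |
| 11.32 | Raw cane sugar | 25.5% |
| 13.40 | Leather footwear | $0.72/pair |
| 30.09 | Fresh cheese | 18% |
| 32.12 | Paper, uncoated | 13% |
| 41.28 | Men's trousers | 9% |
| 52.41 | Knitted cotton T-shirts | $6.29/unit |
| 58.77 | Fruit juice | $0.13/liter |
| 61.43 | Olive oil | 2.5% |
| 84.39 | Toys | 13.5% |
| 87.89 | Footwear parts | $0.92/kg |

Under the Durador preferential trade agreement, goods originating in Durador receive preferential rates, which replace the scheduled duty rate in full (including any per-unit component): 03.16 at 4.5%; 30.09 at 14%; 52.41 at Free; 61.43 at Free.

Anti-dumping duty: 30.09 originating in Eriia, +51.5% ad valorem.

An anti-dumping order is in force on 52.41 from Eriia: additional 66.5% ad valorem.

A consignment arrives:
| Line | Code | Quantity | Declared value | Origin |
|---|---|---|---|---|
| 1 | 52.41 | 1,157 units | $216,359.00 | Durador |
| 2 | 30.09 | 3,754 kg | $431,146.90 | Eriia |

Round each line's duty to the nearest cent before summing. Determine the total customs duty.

$299,647.10

Line 1 (52.41, Durador, 1,157 units, $216,359.00):
Base rate for 52.41 is $6.29/unit.
Origin Durador qualifies under the Quenara–Durador agreement and 52.41 is covered: preferential rate Free applies instead.
The additional-duty order on 52.41 targets Eriia, not Durador; it does not apply.
Duty = $216,359.00 × 0% = $0.00.
Line 2 (30.09, Eriia, 3,754 kg, $431,146.90):
Base rate for 30.09 is 18%.
30.09 has an FTA preferential rate, but origin Eriia is not Durador; base rate stands.
Additional duty on 30.09 from Eriia: +51.5%. Applied ad valorem rate: 18% + 51.5% = 69.5%.
Duty = $431,146.90 × 69.5% = $299,647.10.
Total = $0.00 + $299,647.10 = $299,647.10.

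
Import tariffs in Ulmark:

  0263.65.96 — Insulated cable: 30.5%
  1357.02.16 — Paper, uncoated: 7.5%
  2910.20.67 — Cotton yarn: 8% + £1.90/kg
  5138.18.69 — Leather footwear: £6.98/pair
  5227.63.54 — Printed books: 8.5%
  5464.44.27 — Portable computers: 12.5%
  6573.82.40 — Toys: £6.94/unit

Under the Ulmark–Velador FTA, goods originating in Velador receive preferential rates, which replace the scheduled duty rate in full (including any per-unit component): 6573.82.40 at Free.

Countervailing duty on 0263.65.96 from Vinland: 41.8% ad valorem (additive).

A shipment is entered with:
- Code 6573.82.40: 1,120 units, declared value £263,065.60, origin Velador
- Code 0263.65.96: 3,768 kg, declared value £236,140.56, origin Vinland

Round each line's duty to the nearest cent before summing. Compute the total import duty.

Line 1 (6573.82.40, Velador, 1,120 units, £263,065.60):
Base rate for 6573.82.40 is £6.94/unit.
Origin Velador qualifies under the Ulmark–Velador agreement and 6573.82.40 is covered: preferential rate Free applies instead.
Duty = £263,065.60 × 0% = £0.00.
Line 2 (0263.65.96, Vinland, 3,768 kg, £236,140.56):
Base rate for 0263.65.96 is 30.5%.
Additional duty on 0263.65.96 from Vinland: +41.8%. Applied ad valorem rate: 30.5% + 41.8% = 72.3%.
Duty = £236,140.56 × 72.3% = £170,729.62.
Total = £0.00 + £170,729.62 = £170,729.62.

£170,729.62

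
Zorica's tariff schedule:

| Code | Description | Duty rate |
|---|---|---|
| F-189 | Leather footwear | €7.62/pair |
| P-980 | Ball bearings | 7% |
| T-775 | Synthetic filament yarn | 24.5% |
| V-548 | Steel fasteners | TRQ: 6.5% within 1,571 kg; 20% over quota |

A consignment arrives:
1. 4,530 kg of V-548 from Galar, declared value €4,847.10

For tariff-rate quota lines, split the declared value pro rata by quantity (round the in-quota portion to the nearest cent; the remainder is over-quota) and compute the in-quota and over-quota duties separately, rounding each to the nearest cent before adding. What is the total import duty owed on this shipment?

Line 1 (V-548, Galar, 4,530 kg, €4,847.10):
Code V-548 is under a tariff-rate quota (threshold 1,571 kg). In-quota: 1,571 kg at 6.5%; over-quota: 2,959 kg at 20%.
Pro-rata value split: in-quota = €4,847.10 × 1,571/4,530 = €1,680.97; over-quota = €4,847.10 − €1,680.97 = €3,166.13.
In-quota duty = €1,680.97 × 6.5% = €109.26. Over-quota duty = €3,166.13 × 20% = €633.23.
Line duty = €109.26 + €633.23 = €742.49.

€742.49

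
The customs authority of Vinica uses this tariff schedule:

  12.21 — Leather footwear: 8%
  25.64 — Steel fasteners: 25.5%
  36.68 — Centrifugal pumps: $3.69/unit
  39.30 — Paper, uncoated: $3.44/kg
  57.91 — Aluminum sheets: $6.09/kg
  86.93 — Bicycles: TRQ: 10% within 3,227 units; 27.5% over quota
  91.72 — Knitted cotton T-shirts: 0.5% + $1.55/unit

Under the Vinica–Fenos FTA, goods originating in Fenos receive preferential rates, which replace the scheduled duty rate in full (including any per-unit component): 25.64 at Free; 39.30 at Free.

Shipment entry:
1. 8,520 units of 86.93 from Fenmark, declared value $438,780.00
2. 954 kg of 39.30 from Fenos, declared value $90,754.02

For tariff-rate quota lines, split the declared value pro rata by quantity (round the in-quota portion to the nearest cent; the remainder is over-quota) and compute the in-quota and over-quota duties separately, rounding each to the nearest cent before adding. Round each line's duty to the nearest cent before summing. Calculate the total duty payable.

Line 1 (86.93, Fenmark, 8,520 units, $438,780.00):
Code 86.93 is under a tariff-rate quota (threshold 3,227 units). In-quota: 3,227 units at 10%; over-quota: 5,293 units at 27.5%.
Pro-rata value split: in-quota = $438,780.00 × 3,227/8,520 = $166,190.50; over-quota = $438,780.00 − $166,190.50 = $272,589.50.
In-quota duty = $166,190.50 × 10% = $16,619.05. Over-quota duty = $272,589.50 × 27.5% = $74,962.11.
Line duty = $16,619.05 + $74,962.11 = $91,581.16.
Line 2 (39.30, Fenos, 954 kg, $90,754.02):
Base rate for 39.30 is $3.44/kg.
Origin Fenos qualifies under the Vinica–Fenos agreement and 39.30 is covered: preferential rate Free applies instead.
Duty = $90,754.02 × 0% = $0.00.
Total = $91,581.16 + $0.00 = $91,581.16.

$91,581.16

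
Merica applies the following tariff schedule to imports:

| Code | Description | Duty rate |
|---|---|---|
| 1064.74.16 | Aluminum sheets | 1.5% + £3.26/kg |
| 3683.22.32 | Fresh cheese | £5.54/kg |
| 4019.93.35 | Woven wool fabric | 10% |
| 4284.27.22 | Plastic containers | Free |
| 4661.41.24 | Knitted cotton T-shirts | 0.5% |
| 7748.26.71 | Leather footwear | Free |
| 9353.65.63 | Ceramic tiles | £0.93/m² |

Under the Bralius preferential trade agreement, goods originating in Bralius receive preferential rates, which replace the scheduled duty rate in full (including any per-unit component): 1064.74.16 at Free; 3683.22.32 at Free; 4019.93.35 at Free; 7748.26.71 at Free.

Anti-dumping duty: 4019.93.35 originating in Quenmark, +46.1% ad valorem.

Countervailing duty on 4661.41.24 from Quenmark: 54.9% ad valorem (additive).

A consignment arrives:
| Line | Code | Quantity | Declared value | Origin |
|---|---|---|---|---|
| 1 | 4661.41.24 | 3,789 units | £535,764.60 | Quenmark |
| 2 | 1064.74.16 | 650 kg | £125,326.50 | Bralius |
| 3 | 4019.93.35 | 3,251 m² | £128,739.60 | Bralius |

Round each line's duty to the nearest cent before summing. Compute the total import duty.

£296,813.59

Line 1 (4661.41.24, Quenmark, 3,789 units, £535,764.60):
Base rate for 4661.41.24 is 0.5%.
Additional duty on 4661.41.24 from Quenmark: +54.9%. Applied ad valorem rate: 0.5% + 54.9% = 55.4%.
Duty = £535,764.60 × 55.4% = £296,813.59.
Line 2 (1064.74.16, Bralius, 650 kg, £125,326.50):
Base rate for 1064.74.16 is 1.5% + £3.26/kg.
Origin Bralius qualifies under the Merica–Bralius agreement and 1064.74.16 is covered: preferential rate Free applies instead.
Duty = £125,326.50 × 0% = £0.00.
Line 3 (4019.93.35, Bralius, 3,251 m², £128,739.60):
Base rate for 4019.93.35 is 10%.
Origin Bralius qualifies under the Merica–Bralius agreement and 4019.93.35 is covered: preferential rate Free applies instead.
The additional-duty order on 4019.93.35 targets Quenmark, not Bralius; it does not apply.
Duty = £128,739.60 × 0% = £0.00.
Total = £296,813.59 + £0.00 + £0.00 = £296,813.59.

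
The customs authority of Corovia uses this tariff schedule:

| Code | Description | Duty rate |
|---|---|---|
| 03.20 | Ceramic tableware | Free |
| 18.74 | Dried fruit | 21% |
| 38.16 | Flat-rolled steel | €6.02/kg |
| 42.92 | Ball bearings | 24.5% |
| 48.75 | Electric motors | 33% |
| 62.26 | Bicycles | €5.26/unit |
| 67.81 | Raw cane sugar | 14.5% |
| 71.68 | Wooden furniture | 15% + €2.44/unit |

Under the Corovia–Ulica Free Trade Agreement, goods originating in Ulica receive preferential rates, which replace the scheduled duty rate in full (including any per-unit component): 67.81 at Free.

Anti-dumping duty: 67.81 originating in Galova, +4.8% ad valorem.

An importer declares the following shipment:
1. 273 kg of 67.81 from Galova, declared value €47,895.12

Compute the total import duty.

Line 1 (67.81, Galova, 273 kg, €47,895.12):
Base rate for 67.81 is 14.5%.
67.81 has an FTA preferential rate, but origin Galova is not Ulica; base rate stands.
Additional duty on 67.81 from Galova: +4.8%. Applied ad valorem rate: 14.5% + 4.8% = 19.3%.
Duty = €47,895.12 × 19.3% = €9,243.76.

€9,243.76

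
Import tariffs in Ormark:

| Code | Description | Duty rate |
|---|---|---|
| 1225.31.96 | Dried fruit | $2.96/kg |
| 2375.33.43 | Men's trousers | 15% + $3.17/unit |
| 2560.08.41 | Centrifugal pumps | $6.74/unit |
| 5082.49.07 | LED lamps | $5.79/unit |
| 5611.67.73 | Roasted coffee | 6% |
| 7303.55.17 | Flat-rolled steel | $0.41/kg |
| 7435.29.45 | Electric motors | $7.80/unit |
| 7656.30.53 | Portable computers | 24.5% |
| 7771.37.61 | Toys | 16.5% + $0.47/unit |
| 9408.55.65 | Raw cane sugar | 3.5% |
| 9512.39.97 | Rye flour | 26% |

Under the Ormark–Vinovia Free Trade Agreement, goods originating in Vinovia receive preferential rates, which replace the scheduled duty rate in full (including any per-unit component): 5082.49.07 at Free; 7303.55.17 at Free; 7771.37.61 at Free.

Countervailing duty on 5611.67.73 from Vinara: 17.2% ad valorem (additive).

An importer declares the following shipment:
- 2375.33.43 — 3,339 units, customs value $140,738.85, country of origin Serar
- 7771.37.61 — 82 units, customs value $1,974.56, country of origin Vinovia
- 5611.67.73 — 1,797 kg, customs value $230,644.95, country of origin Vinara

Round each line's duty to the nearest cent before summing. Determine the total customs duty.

Line 1 (2375.33.43, Serar, 3,339 units, $140,738.85):
Base rate for 2375.33.43 is 15% + $3.17/unit.
Duty = $140,738.85 × 15% + 3,339 × $3.17 = $31,695.46.
Line 2 (7771.37.61, Vinovia, 82 units, $1,974.56):
Base rate for 7771.37.61 is 16.5% + $0.47/unit.
Origin Vinovia qualifies under the Ormark–Vinovia agreement and 7771.37.61 is covered: preferential rate Free applies instead.
Duty = $1,974.56 × 0% = $0.00.
Line 3 (5611.67.73, Vinara, 1,797 kg, $230,644.95):
Base rate for 5611.67.73 is 6%.
Additional duty on 5611.67.73 from Vinara: +17.2%. Applied ad valorem rate: 6% + 17.2% = 23.2%.
Duty = $230,644.95 × 23.2% = $53,509.63.
Total = $31,695.46 + $0.00 + $53,509.63 = $85,205.09.

$85,205.09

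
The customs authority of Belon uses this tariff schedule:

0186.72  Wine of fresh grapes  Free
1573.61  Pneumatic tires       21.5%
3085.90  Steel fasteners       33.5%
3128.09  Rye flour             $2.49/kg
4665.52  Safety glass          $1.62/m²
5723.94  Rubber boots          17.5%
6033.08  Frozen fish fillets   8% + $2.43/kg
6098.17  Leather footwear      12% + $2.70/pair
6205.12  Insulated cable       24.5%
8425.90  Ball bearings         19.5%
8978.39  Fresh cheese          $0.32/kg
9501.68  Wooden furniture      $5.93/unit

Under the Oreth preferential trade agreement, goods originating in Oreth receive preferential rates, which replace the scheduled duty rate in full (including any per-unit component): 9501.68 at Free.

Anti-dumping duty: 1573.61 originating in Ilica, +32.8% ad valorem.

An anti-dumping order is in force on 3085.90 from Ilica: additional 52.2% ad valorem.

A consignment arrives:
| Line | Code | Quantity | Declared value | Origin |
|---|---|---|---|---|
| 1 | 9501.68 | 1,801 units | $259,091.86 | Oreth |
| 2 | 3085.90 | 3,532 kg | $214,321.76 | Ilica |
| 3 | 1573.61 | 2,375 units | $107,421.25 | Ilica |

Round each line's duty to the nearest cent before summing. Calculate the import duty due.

$242,003.49

Line 1 (9501.68, Oreth, 1,801 units, $259,091.86):
Base rate for 9501.68 is $5.93/unit.
Origin Oreth qualifies under the Belon–Oreth agreement and 9501.68 is covered: preferential rate Free applies instead.
Duty = $259,091.86 × 0% = $0.00.
Line 2 (3085.90, Ilica, 3,532 kg, $214,321.76):
Base rate for 3085.90 is 33.5%.
Additional duty on 3085.90 from Ilica: +52.2%. Applied ad valorem rate: 33.5% + 52.2% = 85.7%.
Duty = $214,321.76 × 85.7% = $183,673.75.
Line 3 (1573.61, Ilica, 2,375 units, $107,421.25):
Base rate for 1573.61 is 21.5%.
Additional duty on 1573.61 from Ilica: +32.8%. Applied ad valorem rate: 21.5% + 32.8% = 54.3%.
Duty = $107,421.25 × 54.3% = $58,329.74.
Total = $0.00 + $183,673.75 + $58,329.74 = $242,003.49.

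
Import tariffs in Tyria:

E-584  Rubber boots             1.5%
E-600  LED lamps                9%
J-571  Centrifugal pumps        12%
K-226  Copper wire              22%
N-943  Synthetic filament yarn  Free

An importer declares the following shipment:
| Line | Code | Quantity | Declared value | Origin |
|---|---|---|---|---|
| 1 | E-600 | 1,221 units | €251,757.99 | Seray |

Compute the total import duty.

€22,658.22

Line 1 (E-600, Seray, 1,221 units, €251,757.99):
Base rate for E-600 is 9%.
Duty = €251,757.99 × 9% = €22,658.22.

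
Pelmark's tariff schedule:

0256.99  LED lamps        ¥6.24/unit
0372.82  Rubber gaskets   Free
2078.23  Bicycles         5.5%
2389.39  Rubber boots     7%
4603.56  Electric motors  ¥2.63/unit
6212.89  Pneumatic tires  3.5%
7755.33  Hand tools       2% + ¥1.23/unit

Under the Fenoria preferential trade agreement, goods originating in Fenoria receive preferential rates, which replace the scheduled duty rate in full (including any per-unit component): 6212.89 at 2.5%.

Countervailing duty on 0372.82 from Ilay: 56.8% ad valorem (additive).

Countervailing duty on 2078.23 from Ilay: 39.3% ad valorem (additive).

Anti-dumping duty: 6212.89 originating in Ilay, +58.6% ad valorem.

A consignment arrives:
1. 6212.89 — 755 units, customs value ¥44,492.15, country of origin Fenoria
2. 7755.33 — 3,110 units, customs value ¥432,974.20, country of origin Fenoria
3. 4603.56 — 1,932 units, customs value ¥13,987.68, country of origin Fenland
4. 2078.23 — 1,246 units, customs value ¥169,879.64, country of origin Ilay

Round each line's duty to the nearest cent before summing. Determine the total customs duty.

Line 1 (6212.89, Fenoria, 755 units, ¥44,492.15):
Base rate for 6212.89 is 3.5%.
Origin Fenoria qualifies under the Pelmark–Fenoria agreement and 6212.89 is covered: preferential rate 2.5% applies instead.
The additional-duty order on 6212.89 targets Ilay, not Fenoria; it does not apply.
Duty = ¥44,492.15 × 2.5% = ¥1,112.30.
Line 2 (7755.33, Fenoria, 3,110 units, ¥432,974.20):
Base rate for 7755.33 is 2% + ¥1.23/unit.
Origin Fenoria is the FTA partner but 7755.33 is not on the preference list; base rate stands.
Duty = ¥432,974.20 × 2% + 3,110 × ¥1.23 = ¥12,484.78.
Line 3 (4603.56, Fenland, 1,932 units, ¥13,987.68):
Base rate for 4603.56 is ¥2.63/unit.
Duty = 1,932 × ¥2.63 = ¥5,081.16.
Line 4 (2078.23, Ilay, 1,246 units, ¥169,879.64):
Base rate for 2078.23 is 5.5%.
Additional duty on 2078.23 from Ilay: +39.3%. Applied ad valorem rate: 5.5% + 39.3% = 44.8%.
Duty = ¥169,879.64 × 44.8% = ¥76,106.08.
Total = ¥1,112.30 + ¥12,484.78 + ¥5,081.16 + ¥76,106.08 = ¥94,784.32.

¥94,784.32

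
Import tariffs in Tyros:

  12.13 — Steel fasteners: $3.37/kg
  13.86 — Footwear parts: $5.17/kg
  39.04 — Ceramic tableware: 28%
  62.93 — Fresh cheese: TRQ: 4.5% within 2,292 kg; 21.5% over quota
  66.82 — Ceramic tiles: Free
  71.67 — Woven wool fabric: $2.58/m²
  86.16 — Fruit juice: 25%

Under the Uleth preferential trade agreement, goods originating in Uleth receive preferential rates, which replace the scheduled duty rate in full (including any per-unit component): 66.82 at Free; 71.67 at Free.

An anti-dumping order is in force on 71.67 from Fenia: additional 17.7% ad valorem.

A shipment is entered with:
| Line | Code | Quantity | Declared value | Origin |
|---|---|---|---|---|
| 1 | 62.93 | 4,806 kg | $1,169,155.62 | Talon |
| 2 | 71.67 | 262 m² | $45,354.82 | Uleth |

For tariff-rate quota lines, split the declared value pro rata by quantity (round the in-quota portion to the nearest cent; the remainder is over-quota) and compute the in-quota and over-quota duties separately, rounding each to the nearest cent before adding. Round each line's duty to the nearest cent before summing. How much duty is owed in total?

Line 1 (62.93, Talon, 4,806 kg, $1,169,155.62):
Code 62.93 is under a tariff-rate quota (threshold 2,292 kg). In-quota: 2,292 kg at 4.5%; over-quota: 2,514 kg at 21.5%.
Pro-rata value split: in-quota = $1,169,155.62 × 2,292/4,806 = $557,574.84; over-quota = $1,169,155.62 − $557,574.84 = $611,580.78.
In-quota duty = $557,574.84 × 4.5% = $25,090.87. Over-quota duty = $611,580.78 × 21.5% = $131,489.87.
Line duty = $25,090.87 + $131,489.87 = $156,580.74.
Line 2 (71.67, Uleth, 262 m², $45,354.82):
Base rate for 71.67 is $2.58/m².
Origin Uleth qualifies under the Tyros–Uleth agreement and 71.67 is covered: preferential rate Free applies instead.
The additional-duty order on 71.67 targets Fenia, not Uleth; it does not apply.
Duty = $45,354.82 × 0% = $0.00.
Total = $156,580.74 + $0.00 = $156,580.74.

$156,580.74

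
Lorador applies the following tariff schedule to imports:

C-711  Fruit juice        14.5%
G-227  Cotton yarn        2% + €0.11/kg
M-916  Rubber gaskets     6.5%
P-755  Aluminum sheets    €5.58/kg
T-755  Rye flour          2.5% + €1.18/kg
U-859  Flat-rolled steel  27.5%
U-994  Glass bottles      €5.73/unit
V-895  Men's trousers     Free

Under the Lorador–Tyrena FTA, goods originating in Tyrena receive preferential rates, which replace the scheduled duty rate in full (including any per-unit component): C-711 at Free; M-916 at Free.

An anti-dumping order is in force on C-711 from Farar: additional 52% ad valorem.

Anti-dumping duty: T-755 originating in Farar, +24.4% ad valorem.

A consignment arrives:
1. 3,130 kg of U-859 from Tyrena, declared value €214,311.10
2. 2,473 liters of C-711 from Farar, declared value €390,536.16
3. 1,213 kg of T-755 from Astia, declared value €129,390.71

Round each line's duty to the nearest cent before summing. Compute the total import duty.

€323,308.21

Line 1 (U-859, Tyrena, 3,130 kg, €214,311.10):
Base rate for U-859 is 27.5%.
Origin Tyrena is the FTA partner but U-859 is not on the preference list; base rate stands.
Duty = €214,311.10 × 27.5% = €58,935.55.
Line 2 (C-711, Farar, 2,473 liters, €390,536.16):
Base rate for C-711 is 14.5%.
C-711 has an FTA preferential rate, but origin Farar is not Tyrena; base rate stands.
Additional duty on C-711 from Farar: +52%. Applied ad valorem rate: 14.5% + 52% = 66.5%.
Duty = €390,536.16 × 66.5% = €259,706.55.
Line 3 (T-755, Astia, 1,213 kg, €129,390.71):
Base rate for T-755 is 2.5% + €1.18/kg.
The additional-duty order on T-755 targets Farar, not Astia; it does not apply.
Duty = €129,390.71 × 2.5% + 1,213 × €1.18 = €4,666.11.
Total = €58,935.55 + €259,706.55 + €4,666.11 = €323,308.21.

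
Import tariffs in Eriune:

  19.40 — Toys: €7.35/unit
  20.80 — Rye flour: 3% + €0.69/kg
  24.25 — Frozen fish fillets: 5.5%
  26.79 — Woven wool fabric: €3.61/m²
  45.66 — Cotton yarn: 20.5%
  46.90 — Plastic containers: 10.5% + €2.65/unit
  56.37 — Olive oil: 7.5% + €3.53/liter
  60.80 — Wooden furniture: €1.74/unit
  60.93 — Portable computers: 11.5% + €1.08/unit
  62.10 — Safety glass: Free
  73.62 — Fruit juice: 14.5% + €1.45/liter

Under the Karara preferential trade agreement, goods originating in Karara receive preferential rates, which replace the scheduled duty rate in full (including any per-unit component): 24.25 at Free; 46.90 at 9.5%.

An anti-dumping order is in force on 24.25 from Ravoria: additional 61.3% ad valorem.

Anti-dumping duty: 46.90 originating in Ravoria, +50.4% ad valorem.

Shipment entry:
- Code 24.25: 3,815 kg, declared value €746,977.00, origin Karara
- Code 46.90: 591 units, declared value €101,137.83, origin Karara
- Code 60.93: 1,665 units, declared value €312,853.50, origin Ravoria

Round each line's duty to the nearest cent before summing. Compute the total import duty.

€47,384.44

Line 1 (24.25, Karara, 3,815 kg, €746,977.00):
Base rate for 24.25 is 5.5%.
Origin Karara qualifies under the Eriune–Karara agreement and 24.25 is covered: preferential rate Free applies instead.
The additional-duty order on 24.25 targets Ravoria, not Karara; it does not apply.
Duty = €746,977.00 × 0% = €0.00.
Line 2 (46.90, Karara, 591 units, €101,137.83):
Base rate for 46.90 is 10.5% + €2.65/unit.
Origin Karara qualifies under the Eriune–Karara agreement and 46.90 is covered: preferential rate 9.5% applies instead.
The additional-duty order on 46.90 targets Ravoria, not Karara; it does not apply.
Duty = €101,137.83 × 9.5% = €9,608.09.
Line 3 (60.93, Ravoria, 1,665 units, €312,853.50):
Base rate for 60.93 is 11.5% + €1.08/unit.
Duty = €312,853.50 × 11.5% + 1,665 × €1.08 = €37,776.35.
Total = €0.00 + €9,608.09 + €37,776.35 = €47,384.44.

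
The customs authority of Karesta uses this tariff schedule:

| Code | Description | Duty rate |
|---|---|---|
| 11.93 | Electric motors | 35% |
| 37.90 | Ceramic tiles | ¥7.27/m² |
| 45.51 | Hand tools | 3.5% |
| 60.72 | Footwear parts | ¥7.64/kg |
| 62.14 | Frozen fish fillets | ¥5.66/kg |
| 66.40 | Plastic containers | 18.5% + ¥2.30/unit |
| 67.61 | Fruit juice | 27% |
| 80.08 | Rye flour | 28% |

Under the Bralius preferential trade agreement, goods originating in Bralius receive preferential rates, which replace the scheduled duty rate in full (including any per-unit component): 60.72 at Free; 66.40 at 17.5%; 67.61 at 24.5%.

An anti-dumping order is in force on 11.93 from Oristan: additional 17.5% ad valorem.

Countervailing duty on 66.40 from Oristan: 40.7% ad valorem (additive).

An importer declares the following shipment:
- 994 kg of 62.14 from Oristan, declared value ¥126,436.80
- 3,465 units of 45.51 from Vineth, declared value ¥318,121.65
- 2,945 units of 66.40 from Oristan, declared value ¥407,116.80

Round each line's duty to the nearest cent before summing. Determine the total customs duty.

Line 1 (62.14, Oristan, 994 kg, ¥126,436.80):
Base rate for 62.14 is ¥5.66/kg.
Duty = 994 × ¥5.66 = ¥5,626.04.
Line 2 (45.51, Vineth, 3,465 units, ¥318,121.65):
Base rate for 45.51 is 3.5%.
Duty = ¥318,121.65 × 3.5% = ¥11,134.26.
Line 3 (66.40, Oristan, 2,945 units, ¥407,116.80):
Base rate for 66.40 is 18.5% + ¥2.30/unit.
66.40 has an FTA preferential rate, but origin Oristan is not Bralius; base rate stands.
Additional duty on 66.40 from Oristan: +40.7%. Applied ad valorem rate: 18.5% + 40.7% = 59.2%.
Duty = ¥407,116.80 × 59.2% + 2,945 × ¥2.30 = ¥247,786.65.
Total = ¥5,626.04 + ¥11,134.26 + ¥247,786.65 = ¥264,546.95.

¥264,546.95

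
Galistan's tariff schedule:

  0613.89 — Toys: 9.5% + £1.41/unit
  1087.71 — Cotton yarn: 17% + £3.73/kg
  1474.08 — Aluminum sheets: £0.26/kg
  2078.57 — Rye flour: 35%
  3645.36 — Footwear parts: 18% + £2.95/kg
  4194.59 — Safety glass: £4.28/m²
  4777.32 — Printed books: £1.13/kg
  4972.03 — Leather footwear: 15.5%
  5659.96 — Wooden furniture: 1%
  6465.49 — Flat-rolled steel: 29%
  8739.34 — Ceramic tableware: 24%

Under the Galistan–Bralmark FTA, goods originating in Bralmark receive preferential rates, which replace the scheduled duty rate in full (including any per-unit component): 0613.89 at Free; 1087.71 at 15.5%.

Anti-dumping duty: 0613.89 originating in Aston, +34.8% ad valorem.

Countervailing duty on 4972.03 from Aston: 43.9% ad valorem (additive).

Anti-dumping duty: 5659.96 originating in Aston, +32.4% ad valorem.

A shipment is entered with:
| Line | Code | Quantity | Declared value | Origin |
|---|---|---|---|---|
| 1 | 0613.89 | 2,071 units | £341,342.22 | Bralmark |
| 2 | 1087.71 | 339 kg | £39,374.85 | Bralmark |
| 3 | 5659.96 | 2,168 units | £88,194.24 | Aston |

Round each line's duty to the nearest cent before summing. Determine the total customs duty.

£35,559.98

Line 1 (0613.89, Bralmark, 2,071 units, £341,342.22):
Base rate for 0613.89 is 9.5% + £1.41/unit.
Origin Bralmark qualifies under the Galistan–Bralmark agreement and 0613.89 is covered: preferential rate Free applies instead.
The additional-duty order on 0613.89 targets Aston, not Bralmark; it does not apply.
Duty = £341,342.22 × 0% = £0.00.
Line 2 (1087.71, Bralmark, 339 kg, £39,374.85):
Base rate for 1087.71 is 17% + £3.73/kg.
Origin Bralmark qualifies under the Galistan–Bralmark agreement and 1087.71 is covered: preferential rate 15.5% applies instead.
Duty = £39,374.85 × 15.5% = £6,103.10.
Line 3 (5659.96, Aston, 2,168 units, £88,194.24):
Base rate for 5659.96 is 1%.
Additional duty on 5659.96 from Aston: +32.4%. Applied ad valorem rate: 1% + 32.4% = 33.4%.
Duty = £88,194.24 × 33.4% = £29,456.88.
Total = £0.00 + £6,103.10 + £29,456.88 = £35,559.98.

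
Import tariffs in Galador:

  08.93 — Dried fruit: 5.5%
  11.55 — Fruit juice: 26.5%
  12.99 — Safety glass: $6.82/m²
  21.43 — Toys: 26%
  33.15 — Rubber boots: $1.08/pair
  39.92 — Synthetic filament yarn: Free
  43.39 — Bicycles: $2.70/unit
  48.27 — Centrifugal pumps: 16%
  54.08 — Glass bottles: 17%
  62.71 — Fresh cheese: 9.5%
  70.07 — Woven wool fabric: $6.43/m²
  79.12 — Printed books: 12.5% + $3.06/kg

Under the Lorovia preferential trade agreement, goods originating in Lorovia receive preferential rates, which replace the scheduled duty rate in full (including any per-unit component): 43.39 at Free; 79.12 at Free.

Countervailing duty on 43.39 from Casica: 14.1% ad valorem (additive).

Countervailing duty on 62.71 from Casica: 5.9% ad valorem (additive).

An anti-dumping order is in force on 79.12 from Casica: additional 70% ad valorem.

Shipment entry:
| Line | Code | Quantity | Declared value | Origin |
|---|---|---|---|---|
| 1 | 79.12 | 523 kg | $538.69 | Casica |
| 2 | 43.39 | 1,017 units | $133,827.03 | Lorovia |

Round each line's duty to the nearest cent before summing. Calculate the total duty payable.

$2,044.80

Line 1 (79.12, Casica, 523 kg, $538.69):
Base rate for 79.12 is 12.5% + $3.06/kg.
79.12 has an FTA preferential rate, but origin Casica is not Lorovia; base rate stands.
Additional duty on 79.12 from Casica: +70%. Applied ad valorem rate: 12.5% + 70% = 82.5%.
Duty = $538.69 × 82.5% + 523 × $3.06 = $2,044.80.
Line 2 (43.39, Lorovia, 1,017 units, $133,827.03):
Base rate for 43.39 is $2.70/unit.
Origin Lorovia qualifies under the Galador–Lorovia agreement and 43.39 is covered: preferential rate Free applies instead.
The additional-duty order on 43.39 targets Casica, not Lorovia; it does not apply.
Duty = $133,827.03 × 0% = $0.00.
Total = $2,044.80 + $0.00 = $2,044.80.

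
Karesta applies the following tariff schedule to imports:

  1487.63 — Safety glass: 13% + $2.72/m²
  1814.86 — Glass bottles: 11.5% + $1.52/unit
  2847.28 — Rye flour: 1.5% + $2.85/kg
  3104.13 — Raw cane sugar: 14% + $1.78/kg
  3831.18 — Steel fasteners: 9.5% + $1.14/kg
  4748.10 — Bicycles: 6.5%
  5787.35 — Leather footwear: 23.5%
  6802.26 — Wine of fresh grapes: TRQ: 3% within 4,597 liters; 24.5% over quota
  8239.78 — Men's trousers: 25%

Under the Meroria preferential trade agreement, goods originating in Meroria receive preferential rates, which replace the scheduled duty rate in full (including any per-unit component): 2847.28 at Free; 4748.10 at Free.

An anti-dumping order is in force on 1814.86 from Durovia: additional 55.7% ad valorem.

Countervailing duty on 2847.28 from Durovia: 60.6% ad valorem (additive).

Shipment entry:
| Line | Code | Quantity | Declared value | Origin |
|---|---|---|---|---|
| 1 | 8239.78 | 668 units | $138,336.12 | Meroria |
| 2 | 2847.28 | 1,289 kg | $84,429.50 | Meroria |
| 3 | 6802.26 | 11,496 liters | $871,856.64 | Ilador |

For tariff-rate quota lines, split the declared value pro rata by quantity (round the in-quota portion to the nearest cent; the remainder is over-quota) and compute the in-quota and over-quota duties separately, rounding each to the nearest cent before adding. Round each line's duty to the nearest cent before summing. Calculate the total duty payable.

Line 1 (8239.78, Meroria, 668 units, $138,336.12):
Base rate for 8239.78 is 25%.
Origin Meroria is the FTA partner but 8239.78 is not on the preference list; base rate stands.
Duty = $138,336.12 × 25% = $34,584.03.
Line 2 (2847.28, Meroria, 1,289 kg, $84,429.50):
Base rate for 2847.28 is 1.5% + $2.85/kg.
Origin Meroria qualifies under the Karesta–Meroria agreement and 2847.28 is covered: preferential rate Free applies instead.
The additional-duty order on 2847.28 targets Durovia, not Meroria; it does not apply.
Duty = $84,429.50 × 0% = $0.00.
Line 3 (6802.26, Ilador, 11,496 liters, $871,856.64):
Code 6802.26 is under a tariff-rate quota (threshold 4,597 liters). In-quota: 4,597 liters at 3%; over-quota: 6,899 liters at 24.5%.
Pro-rata value split: in-quota = $871,856.64 × 4,597/11,496 = $348,636.48; over-quota = $871,856.64 − $348,636.48 = $523,220.16.
In-quota duty = $348,636.48 × 3% = $10,459.09. Over-quota duty = $523,220.16 × 24.5% = $128,188.94.
Line duty = $10,459.09 + $128,188.94 = $138,648.03.
Total = $34,584.03 + $0.00 + $138,648.03 = $173,232.06.

$173,232.06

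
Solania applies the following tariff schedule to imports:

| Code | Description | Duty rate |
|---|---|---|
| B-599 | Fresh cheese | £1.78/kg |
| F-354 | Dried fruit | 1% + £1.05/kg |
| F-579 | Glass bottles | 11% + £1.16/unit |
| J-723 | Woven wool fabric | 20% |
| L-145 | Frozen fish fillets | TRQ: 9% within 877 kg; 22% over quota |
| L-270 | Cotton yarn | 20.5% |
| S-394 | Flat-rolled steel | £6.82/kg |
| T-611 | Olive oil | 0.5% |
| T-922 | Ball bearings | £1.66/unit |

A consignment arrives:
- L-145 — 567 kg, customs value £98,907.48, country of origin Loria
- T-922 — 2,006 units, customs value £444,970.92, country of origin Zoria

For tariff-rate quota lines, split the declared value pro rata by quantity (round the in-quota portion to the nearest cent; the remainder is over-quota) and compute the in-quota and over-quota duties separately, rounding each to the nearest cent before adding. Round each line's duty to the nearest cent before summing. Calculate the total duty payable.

£12,231.63

Line 1 (L-145, Loria, 567 kg, £98,907.48):
Code L-145 is under a tariff-rate quota (threshold 877 kg). Quantity 567 kg is within the quota, so the in-quota rate 9% applies to the full value.
Duty = £98,907.48 × 9% = £8,901.67.
Line 2 (T-922, Zoria, 2,006 units, £444,970.92):
Base rate for T-922 is £1.66/unit.
Duty = 2,006 × £1.66 = £3,329.96.
Total = £8,901.67 + £3,329.96 = £12,231.63.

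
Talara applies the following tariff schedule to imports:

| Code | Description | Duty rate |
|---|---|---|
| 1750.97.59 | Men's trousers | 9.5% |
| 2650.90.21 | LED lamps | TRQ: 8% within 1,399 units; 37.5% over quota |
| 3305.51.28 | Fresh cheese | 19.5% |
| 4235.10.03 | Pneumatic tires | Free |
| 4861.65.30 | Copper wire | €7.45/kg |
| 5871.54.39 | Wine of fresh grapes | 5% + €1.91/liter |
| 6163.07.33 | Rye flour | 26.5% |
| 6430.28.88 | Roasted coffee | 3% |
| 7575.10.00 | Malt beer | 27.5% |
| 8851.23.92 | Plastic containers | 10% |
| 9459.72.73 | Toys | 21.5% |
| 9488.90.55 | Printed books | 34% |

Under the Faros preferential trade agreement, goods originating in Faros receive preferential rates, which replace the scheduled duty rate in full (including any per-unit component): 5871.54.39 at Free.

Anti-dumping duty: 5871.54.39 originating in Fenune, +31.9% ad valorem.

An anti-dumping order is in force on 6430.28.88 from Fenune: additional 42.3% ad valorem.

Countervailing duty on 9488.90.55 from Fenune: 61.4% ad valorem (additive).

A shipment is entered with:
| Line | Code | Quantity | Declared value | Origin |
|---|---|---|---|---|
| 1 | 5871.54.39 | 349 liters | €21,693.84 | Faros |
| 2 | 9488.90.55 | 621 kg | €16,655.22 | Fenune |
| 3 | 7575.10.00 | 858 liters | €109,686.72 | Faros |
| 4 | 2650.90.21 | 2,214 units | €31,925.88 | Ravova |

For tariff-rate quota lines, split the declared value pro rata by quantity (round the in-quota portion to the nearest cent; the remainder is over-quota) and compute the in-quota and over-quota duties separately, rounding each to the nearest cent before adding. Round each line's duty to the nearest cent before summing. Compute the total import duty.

€52,073.93

Line 1 (5871.54.39, Faros, 349 liters, €21,693.84):
Base rate for 5871.54.39 is 5% + €1.91/liter.
Origin Faros qualifies under the Talara–Faros agreement and 5871.54.39 is covered: preferential rate Free applies instead.
The additional-duty order on 5871.54.39 targets Fenune, not Faros; it does not apply.
Duty = €21,693.84 × 0% = €0.00.
Line 2 (9488.90.55, Fenune, 621 kg, €16,655.22):
Base rate for 9488.90.55 is 34%.
Additional duty on 9488.90.55 from Fenune: +61.4%. Applied ad valorem rate: 34% + 61.4% = 95.4%.
Duty = €16,655.22 × 95.4% = €15,889.08.
Line 3 (7575.10.00, Faros, 858 liters, €109,686.72):
Base rate for 7575.10.00 is 27.5%.
Origin Faros is the FTA partner but 7575.10.00 is not on the preference list; base rate stands.
Duty = €109,686.72 × 27.5% = €30,163.85.
Line 4 (2650.90.21, Ravova, 2,214 units, €31,925.88):
Code 2650.90.21 is under a tariff-rate quota (threshold 1,399 units). In-quota: 1,399 units at 8%; over-quota: 815 units at 37.5%.
Pro-rata value split: in-quota = €31,925.88 × 1,399/2,214 = €20,173.58; over-quota = €31,925.88 − €20,173.58 = €11,752.30.
In-quota duty = €20,173.58 × 8% = €1,613.89. Over-quota duty = €11,752.30 × 37.5% = €4,407.11.
Line duty = €1,613.89 + €4,407.11 = €6,021.00.
Total = €0.00 + €15,889.08 + €30,163.85 + €6,021.00 = €52,073.93.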